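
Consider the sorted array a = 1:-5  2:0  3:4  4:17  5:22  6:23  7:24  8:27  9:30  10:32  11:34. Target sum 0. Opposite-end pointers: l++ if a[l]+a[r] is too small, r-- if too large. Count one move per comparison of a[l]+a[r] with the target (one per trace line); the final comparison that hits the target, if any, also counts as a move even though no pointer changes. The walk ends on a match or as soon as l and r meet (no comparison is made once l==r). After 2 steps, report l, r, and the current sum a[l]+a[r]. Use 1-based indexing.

l=1, r=9, sum=25

[1,11] -5+34=29 >0 → r--
[1,10] -5+32=27 >0 → r--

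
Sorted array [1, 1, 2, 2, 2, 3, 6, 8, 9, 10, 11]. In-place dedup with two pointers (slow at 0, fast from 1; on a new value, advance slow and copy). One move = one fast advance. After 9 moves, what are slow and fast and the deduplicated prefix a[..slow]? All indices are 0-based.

slow=0 fast=1: a[fast]=1=a[slow] dup, fast++
slow=0 fast=2: a[fast]=2≠a[slow]=1 write a[1]=2, slow++,fast++
slow=1 fast=3: a[fast]=2=a[slow] dup, fast++
slow=1 fast=4: a[fast]=2=a[slow] dup, fast++
slow=1 fast=5: a[fast]=3≠a[slow]=2 write a[2]=3, slow++,fast++
slow=2 fast=6: a[fast]=6≠a[slow]=3 write a[3]=6, slow++,fast++
slow=3 fast=7: a[fast]=8≠a[slow]=6 write a[4]=8, slow++,fast++
slow=4 fast=8: a[fast]=9≠a[slow]=8 write a[5]=9, slow++,fast++
slow=5 fast=9: a[fast]=10≠a[slow]=9 write a[6]=10, slow++,fast++

slow=6, fast=10, prefix=[1, 2, 3, 6, 8, 9, 10]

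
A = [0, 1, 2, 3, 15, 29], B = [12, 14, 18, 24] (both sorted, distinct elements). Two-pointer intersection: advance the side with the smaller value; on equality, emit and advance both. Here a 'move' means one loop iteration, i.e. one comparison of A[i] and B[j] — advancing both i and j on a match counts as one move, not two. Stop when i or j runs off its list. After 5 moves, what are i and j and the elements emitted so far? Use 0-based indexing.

i=4, j=1, emitted=[]

[i=0,j=0] 0<12 → i++
[i=1,j=0] 1<12 → i++
[i=2,j=0] 2<12 → i++
[i=3,j=0] 3<12 → i++
[i=4,j=0] 15>12 → j++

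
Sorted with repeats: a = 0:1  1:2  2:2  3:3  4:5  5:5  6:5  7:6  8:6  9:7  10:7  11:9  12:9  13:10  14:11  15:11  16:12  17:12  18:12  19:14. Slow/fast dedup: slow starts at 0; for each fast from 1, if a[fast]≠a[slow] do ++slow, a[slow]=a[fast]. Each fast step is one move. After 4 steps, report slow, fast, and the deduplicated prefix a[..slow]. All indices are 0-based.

slow=3, fast=5, prefix=[1, 2, 3, 5]

slow=0 fast=1: a[fast]=2≠a[slow]=1 write a[1]=2, slow++,fast++
slow=1 fast=2: a[fast]=2=a[slow] dup, fast++
slow=1 fast=3: a[fast]=3≠a[slow]=2 write a[2]=3, slow++,fast++
slow=2 fast=4: a[fast]=5≠a[slow]=3 write a[3]=5, slow++,fast++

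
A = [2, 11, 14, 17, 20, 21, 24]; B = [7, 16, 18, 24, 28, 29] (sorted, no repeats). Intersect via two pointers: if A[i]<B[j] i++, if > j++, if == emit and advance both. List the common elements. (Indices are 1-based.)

intersection = [24]

i=1 j=1: 2<7, i++
i=2 j=1: 11>7, j++
i=2 j=2: 11<16, i++
i=3 j=2: 14<16, i++
i=4 j=2: 17>16, j++
i=4 j=3: 17<18, i++
i=5 j=3: 20>18, j++
i=5 j=4: 20<24, i++
i=6 j=4: 21<24, i++
i=7 j=4: 24==24 emit, i++,j++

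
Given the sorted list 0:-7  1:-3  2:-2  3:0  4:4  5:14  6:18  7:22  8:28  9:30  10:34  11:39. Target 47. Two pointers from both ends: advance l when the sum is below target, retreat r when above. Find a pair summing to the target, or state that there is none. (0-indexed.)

l=0 r=11: -7+39=32 <47, l++
l=1 r=11: -3+39=36 <47, l++
l=2 r=11: -2+39=37 <47, l++
l=3 r=11: 0+39=39 <47, l++
l=4 r=11: 4+39=43 <47, l++
l=5 r=11: 14+39=53 >47, r--
l=5 r=10: 14+34=48 >47, r--
l=5 r=9: 14+30=44 <47, l++
l=6 r=9: 18+30=48 >47, r--
l=6 r=8: 18+28=46 <47, l++
l=7 r=8: 22+28=50 >47, r--

no pair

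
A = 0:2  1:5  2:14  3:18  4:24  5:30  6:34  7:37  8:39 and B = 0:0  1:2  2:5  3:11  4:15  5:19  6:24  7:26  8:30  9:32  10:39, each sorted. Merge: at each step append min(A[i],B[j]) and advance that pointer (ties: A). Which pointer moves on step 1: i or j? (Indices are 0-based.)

[i=0,j=0] A[i]=2>B[j]=0 take 0 → j++

j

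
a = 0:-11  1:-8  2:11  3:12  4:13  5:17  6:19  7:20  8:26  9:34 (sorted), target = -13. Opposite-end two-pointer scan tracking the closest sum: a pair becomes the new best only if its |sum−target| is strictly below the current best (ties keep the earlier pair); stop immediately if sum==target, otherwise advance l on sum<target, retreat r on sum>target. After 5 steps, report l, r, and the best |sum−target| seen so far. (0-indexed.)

[0,9] -11+34=23 d=36 * → r--
[0,8] -11+26=15 d=28 * → r--
[0,7] -11+20=9 d=22 * → r--
[0,6] -11+19=8 d=21 * → r--
[0,5] -11+17=6 d=19 * → r--

l=0, r=4, best |Δ|=19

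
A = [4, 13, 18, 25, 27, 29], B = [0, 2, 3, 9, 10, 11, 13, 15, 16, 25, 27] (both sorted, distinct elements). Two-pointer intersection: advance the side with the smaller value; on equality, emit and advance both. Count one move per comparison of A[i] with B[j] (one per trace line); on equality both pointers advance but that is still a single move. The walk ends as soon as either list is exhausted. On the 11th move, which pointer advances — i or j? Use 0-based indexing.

i

[i=0,j=0] 4>0 → j++
[i=0,j=1] 4>2 → j++
[i=0,j=2] 4>3 → j++
[i=0,j=3] 4<9 → i++
[i=1,j=3] 13>9 → j++
[i=1,j=4] 13>10 → j++
[i=1,j=5] 13>11 → j++
[i=1,j=6] 13==13 emit → i++,j++
[i=2,j=7] 18>15 → j++
[i=2,j=8] 18>16 → j++
[i=2,j=9] 18<25 → i++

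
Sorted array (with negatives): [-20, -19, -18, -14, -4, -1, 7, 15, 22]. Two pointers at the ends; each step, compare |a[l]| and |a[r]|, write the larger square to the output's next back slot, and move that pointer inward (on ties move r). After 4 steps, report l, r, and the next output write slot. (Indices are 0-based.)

l=0 r=8: |-20|<=|22| out[8]=484, r--
l=0 r=7: |-20|>|15| out[7]=400, l++
l=1 r=7: |-19|>|15| out[6]=361, l++
l=2 r=7: |-18|>|15| out[5]=324, l++

l=3, r=7, next write slot=4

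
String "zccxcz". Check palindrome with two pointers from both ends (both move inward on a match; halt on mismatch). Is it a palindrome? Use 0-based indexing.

[0,5] 'z'=='z' → l++,r--
[1,4] 'c'=='c' → l++,r--
[2,3] 'c'!='x' → stop

not a palindrome (mismatch at 2,3)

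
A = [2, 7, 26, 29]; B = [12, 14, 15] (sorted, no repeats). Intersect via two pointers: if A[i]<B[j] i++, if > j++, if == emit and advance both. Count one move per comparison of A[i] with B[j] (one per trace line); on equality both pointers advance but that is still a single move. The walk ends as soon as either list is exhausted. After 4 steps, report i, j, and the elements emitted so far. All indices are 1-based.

i=3, j=3, emitted=[]

[i=1,j=1] 2<12 → i++
[i=2,j=1] 7<12 → i++
[i=3,j=1] 26>12 → j++
[i=3,j=2] 26>14 → j++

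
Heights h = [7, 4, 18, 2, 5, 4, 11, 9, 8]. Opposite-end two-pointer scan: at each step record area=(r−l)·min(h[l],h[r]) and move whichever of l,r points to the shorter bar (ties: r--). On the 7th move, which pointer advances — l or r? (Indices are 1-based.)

r

[1,9] min(7,8)*8=56 best=56 * → l++
[2,9] min(4,8)*7=28 best=56 → l++
[3,9] min(18,8)*6=48 best=56 → r--
[3,8] min(18,9)*5=45 best=56 → r--
[3,7] min(18,11)*4=44 best=56 → r--
[3,6] min(18,4)*3=12 best=56 → r--
[3,5] min(18,5)*2=10 best=56 → r--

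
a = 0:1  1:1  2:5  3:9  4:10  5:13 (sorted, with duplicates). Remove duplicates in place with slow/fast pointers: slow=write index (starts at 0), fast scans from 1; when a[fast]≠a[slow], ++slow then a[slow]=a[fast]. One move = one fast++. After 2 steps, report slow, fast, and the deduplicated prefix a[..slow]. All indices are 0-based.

slow=1, fast=3, prefix=[1, 5]

(s=0,f=1) a[fast]=1=a[slow] dup → fast++
(s=0,f=2) a[fast]=5≠a[slow]=1 write a[1]=5 → slow++,fast++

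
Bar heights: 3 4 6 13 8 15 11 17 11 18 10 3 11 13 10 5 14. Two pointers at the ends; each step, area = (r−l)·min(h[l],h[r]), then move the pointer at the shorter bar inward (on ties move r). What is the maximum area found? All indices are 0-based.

l=0 r=16: min(3,14)*16=48 best=48 *, l++
l=1 r=16: min(4,14)*15=60 best=60 *, l++
l=2 r=16: min(6,14)*14=84 best=84 *, l++
l=3 r=16: min(13,14)*13=169 best=169 *, l++
l=4 r=16: min(8,14)*12=96 best=169, l++
l=5 r=16: min(15,14)*11=154 best=169, r--
l=5 r=15: min(15,5)*10=50 best=169, r--
l=5 r=14: min(15,10)*9=90 best=169, r--
l=5 r=13: min(15,13)*8=104 best=169, r--
l=5 r=12: min(15,11)*7=77 best=169, r--
l=5 r=11: min(15,3)*6=18 best=169, r--
l=5 r=10: min(15,10)*5=50 best=169, r--
l=5 r=9: min(15,18)*4=60 best=169, l++
l=6 r=9: min(11,18)*3=33 best=169, l++
l=7 r=9: min(17,18)*2=34 best=169, l++
l=8 r=9: min(11,18)*1=11 best=169, l++

max area = 169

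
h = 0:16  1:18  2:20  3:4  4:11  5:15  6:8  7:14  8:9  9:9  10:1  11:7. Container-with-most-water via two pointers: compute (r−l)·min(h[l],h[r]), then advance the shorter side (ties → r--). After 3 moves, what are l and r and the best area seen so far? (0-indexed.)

[0,11] min(16,7)*11=77 best=77 * → r--
[0,10] min(16,1)*10=10 best=77 → r--
[0,9] min(16,9)*9=81 best=81 * → r--

l=0, r=8, best area=81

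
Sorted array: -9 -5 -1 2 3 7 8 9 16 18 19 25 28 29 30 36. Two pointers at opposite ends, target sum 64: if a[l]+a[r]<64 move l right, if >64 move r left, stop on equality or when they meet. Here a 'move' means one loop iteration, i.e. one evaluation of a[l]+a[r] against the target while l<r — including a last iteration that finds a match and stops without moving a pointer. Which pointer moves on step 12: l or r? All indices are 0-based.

l

l=0 r=15: -9+36=27 <64, l++
l=1 r=15: -5+36=31 <64, l++
l=2 r=15: -1+36=35 <64, l++
l=3 r=15: 2+36=38 <64, l++
l=4 r=15: 3+36=39 <64, l++
l=5 r=15: 7+36=43 <64, l++
l=6 r=15: 8+36=44 <64, l++
l=7 r=15: 9+36=45 <64, l++
l=8 r=15: 16+36=52 <64, l++
l=9 r=15: 18+36=54 <64, l++
l=10 r=15: 19+36=55 <64, l++
l=11 r=15: 25+36=61 <64, l++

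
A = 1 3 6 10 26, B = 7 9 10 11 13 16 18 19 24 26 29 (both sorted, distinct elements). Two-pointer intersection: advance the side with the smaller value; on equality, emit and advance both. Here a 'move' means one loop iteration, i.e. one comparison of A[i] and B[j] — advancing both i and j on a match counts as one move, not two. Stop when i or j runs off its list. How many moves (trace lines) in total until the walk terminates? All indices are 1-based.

i=1 j=1: 1<7, i++
i=2 j=1: 3<7, i++
i=3 j=1: 6<7, i++
i=4 j=1: 10>7, j++
i=4 j=2: 10>9, j++
i=4 j=3: 10==10 emit, i++,j++
i=5 j=4: 26>11, j++
i=5 j=5: 26>13, j++
i=5 j=6: 26>16, j++
i=5 j=7: 26>18, j++
i=5 j=8: 26>19, j++
i=5 j=9: 26>24, j++
i=5 j=10: 26==26 emit, i++,j++

13 moves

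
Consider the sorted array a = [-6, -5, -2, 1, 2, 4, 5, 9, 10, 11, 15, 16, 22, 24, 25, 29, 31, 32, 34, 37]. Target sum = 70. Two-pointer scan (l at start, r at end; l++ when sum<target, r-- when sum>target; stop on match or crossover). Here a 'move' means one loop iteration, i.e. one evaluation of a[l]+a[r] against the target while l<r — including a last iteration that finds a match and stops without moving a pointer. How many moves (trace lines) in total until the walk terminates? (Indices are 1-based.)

19 moves

[1,20] -6+37=31 <70 → l++
[2,20] -5+37=32 <70 → l++
[3,20] -2+37=35 <70 → l++
[4,20] 1+37=38 <70 → l++
[5,20] 2+37=39 <70 → l++
[6,20] 4+37=41 <70 → l++
[7,20] 5+37=42 <70 → l++
[8,20] 9+37=46 <70 → l++
[9,20] 10+37=47 <70 → l++
[10,20] 11+37=48 <70 → l++
[11,20] 15+37=52 <70 → l++
[12,20] 16+37=53 <70 → l++
[13,20] 22+37=59 <70 → l++
[14,20] 24+37=61 <70 → l++
[15,20] 25+37=62 <70 → l++
[16,20] 29+37=66 <70 → l++
[17,20] 31+37=68 <70 → l++
[18,20] 32+37=69 <70 → l++
[19,20] 34+37=71 >70 → r--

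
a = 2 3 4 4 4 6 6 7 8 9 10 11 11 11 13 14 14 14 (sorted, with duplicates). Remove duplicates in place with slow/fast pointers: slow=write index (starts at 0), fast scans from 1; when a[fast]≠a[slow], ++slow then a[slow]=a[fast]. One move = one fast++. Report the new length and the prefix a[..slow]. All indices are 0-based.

(s=0,f=1) a[fast]=3≠a[slow]=2 write a[1]=3 → slow++,fast++
(s=1,f=2) a[fast]=4≠a[slow]=3 write a[2]=4 → slow++,fast++
(s=2,f=3) a[fast]=4=a[slow] dup → fast++
(s=2,f=4) a[fast]=4=a[slow] dup → fast++
(s=2,f=5) a[fast]=6≠a[slow]=4 write a[3]=6 → slow++,fast++
(s=3,f=6) a[fast]=6=a[slow] dup → fast++
(s=3,f=7) a[fast]=7≠a[slow]=6 write a[4]=7 → slow++,fast++
(s=4,f=8) a[fast]=8≠a[slow]=7 write a[5]=8 → slow++,fast++
(s=5,f=9) a[fast]=9≠a[slow]=8 write a[6]=9 → slow++,fast++
(s=6,f=10) a[fast]=10≠a[slow]=9 write a[7]=10 → slow++,fast++
(s=7,f=11) a[fast]=11≠a[slow]=10 write a[8]=11 → slow++,fast++
(s=8,f=12) a[fast]=11=a[slow] dup → fast++
(s=8,f=13) a[fast]=11=a[slow] dup → fast++
(s=8,f=14) a[fast]=13≠a[slow]=11 write a[9]=13 → slow++,fast++
(s=9,f=15) a[fast]=14≠a[slow]=13 write a[10]=14 → slow++,fast++
(s=10,f=16) a[fast]=14=a[slow] dup → fast++
(s=10,f=17) a[fast]=14=a[slow] dup → fast++

length 11; prefix = [2, 3, 4, 6, 7, 8, 9, 10, 11, 13, 14]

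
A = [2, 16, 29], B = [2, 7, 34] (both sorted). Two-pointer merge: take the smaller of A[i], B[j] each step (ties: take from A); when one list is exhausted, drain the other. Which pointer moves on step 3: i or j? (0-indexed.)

j

i=0 j=0: A[i]=2<=B[j]=2 take 2, i++
i=1 j=0: A[i]=16>B[j]=2 take 2, j++
i=1 j=1: A[i]=16>B[j]=7 take 7, j++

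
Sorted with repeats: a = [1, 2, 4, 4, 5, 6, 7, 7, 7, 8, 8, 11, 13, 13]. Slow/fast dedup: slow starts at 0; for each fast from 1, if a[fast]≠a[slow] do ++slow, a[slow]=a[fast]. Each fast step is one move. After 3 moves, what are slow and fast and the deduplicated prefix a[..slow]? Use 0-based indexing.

slow=0 fast=1: a[fast]=2≠a[slow]=1 write a[1]=2, slow++,fast++
slow=1 fast=2: a[fast]=4≠a[slow]=2 write a[2]=4, slow++,fast++
slow=2 fast=3: a[fast]=4=a[slow] dup, fast++

slow=2, fast=4, prefix=[1, 2, 4]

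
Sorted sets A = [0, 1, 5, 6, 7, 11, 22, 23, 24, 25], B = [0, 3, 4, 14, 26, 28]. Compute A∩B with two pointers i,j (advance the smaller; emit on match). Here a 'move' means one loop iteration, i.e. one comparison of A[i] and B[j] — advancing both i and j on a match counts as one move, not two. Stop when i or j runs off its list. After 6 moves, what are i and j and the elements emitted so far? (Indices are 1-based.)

i=5, j=4, emitted=[0]

[i=1,j=1] 0==0 emit → i++,j++
[i=2,j=2] 1<3 → i++
[i=3,j=2] 5>3 → j++
[i=3,j=3] 5>4 → j++
[i=3,j=4] 5<14 → i++
[i=4,j=4] 6<14 → i++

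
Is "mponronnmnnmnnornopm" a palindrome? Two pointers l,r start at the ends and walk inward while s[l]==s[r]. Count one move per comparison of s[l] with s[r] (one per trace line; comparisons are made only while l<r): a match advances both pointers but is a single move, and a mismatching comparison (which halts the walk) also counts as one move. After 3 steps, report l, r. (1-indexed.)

l=4, r=17

[1,20] 'm'=='m' → l++,r--
[2,19] 'p'=='p' → l++,r--
[3,18] 'o'=='o' → l++,r--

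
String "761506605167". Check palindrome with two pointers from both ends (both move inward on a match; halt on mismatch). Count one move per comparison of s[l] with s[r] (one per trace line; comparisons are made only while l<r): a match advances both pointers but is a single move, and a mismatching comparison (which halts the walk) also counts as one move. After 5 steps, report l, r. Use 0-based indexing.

l=5, r=6

l=0 r=11: '7'=='7', l++,r--
l=1 r=10: '6'=='6', l++,r--
l=2 r=9: '1'=='1', l++,r--
l=3 r=8: '5'=='5', l++,r--
l=4 r=7: '0'=='0', l++,r--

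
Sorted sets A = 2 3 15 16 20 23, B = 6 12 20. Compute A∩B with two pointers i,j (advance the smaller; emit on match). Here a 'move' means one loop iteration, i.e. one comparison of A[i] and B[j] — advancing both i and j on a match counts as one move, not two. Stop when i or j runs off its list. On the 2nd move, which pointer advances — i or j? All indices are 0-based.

i

i=0 j=0: 2<6, i++
i=1 j=0: 3<6, i++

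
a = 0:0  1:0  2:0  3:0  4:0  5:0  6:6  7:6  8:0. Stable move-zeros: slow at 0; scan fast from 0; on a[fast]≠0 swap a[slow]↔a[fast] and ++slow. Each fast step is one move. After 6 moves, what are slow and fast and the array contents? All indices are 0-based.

(s=0,f=0) a[fast]=0 → fast++
(s=0,f=1) a[fast]=0 → fast++
(s=0,f=2) a[fast]=0 → fast++
(s=0,f=3) a[fast]=0 → fast++
(s=0,f=4) a[fast]=0 → fast++
(s=0,f=5) a[fast]=0 → fast++

slow=0, fast=6, a=[0, 0, 0, 0, 0, 0, 6, 6, 0]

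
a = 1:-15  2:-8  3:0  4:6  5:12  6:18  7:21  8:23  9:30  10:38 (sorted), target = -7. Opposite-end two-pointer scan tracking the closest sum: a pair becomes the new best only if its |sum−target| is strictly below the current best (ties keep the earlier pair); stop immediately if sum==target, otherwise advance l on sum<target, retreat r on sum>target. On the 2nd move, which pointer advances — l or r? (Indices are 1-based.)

[1,10] -15+38=23 d=30 * → r--
[1,9] -15+30=15 d=22 * → r--

r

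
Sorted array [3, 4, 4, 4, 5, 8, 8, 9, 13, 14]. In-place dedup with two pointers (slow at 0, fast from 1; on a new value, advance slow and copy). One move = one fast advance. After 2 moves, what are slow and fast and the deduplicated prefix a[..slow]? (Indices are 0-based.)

slow=1, fast=3, prefix=[3, 4]

slow=0 fast=1: a[fast]=4≠a[slow]=3 write a[1]=4, slow++,fast++
slow=1 fast=2: a[fast]=4=a[slow] dup, fast++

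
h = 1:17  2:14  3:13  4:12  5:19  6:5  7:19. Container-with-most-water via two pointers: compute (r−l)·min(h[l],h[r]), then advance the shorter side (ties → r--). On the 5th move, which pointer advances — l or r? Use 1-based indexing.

r

l=1 r=7: min(17,19)*6=102 best=102 *, l++
l=2 r=7: min(14,19)*5=70 best=102, l++
l=3 r=7: min(13,19)*4=52 best=102, l++
l=4 r=7: min(12,19)*3=36 best=102, l++
l=5 r=7: min(19,19)*2=38 best=102, r--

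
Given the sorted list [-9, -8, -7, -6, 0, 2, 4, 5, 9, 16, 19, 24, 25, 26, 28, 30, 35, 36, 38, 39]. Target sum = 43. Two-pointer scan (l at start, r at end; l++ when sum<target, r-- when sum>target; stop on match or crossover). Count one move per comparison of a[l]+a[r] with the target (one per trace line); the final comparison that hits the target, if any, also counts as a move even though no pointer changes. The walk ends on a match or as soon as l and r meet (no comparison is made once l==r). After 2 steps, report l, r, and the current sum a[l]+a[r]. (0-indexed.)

[0,19] -9+39=30 <43 → l++
[1,19] -8+39=31 <43 → l++

l=2, r=19, sum=32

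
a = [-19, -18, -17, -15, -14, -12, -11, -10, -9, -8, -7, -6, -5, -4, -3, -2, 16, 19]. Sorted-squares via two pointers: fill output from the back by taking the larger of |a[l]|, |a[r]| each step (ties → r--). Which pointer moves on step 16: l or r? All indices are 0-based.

l

[0,17] |-19|<=|19| out[17]=361 → r--
[0,16] |-19|>|16| out[16]=361 → l++
[1,16] |-18|>|16| out[15]=324 → l++
[2,16] |-17|>|16| out[14]=289 → l++
[3,16] |-15|<=|16| out[13]=256 → r--
[3,15] |-15|>|-2| out[12]=225 → l++
[4,15] |-14|>|-2| out[11]=196 → l++
[5,15] |-12|>|-2| out[10]=144 → l++
[6,15] |-11|>|-2| out[9]=121 → l++
[7,15] |-10|>|-2| out[8]=100 → l++
[8,15] |-9|>|-2| out[7]=81 → l++
[9,15] |-8|>|-2| out[6]=64 → l++
[10,15] |-7|>|-2| out[5]=49 → l++
[11,15] |-6|>|-2| out[4]=36 → l++
[12,15] |-5|>|-2| out[3]=25 → l++
[13,15] |-4|>|-2| out[2]=16 → l++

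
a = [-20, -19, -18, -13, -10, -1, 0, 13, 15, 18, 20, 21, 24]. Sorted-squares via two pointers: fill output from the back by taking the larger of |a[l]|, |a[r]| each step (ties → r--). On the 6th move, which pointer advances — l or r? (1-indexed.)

r

[1,13] |-20|<=|24| out[13]=576 → r--
[1,12] |-20|<=|21| out[12]=441 → r--
[1,11] |-20|<=|20| out[11]=400 → r--
[1,10] |-20|>|18| out[10]=400 → l++
[2,10] |-19|>|18| out[9]=361 → l++
[3,10] |-18|<=|18| out[8]=324 → r--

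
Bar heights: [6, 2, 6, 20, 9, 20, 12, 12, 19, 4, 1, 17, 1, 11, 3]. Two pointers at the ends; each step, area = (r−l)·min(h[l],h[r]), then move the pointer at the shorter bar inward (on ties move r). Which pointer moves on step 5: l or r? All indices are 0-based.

r

l=0 r=14: min(6,3)*14=42 best=42 *, r--
l=0 r=13: min(6,11)*13=78 best=78 *, l++
l=1 r=13: min(2,11)*12=24 best=78, l++
l=2 r=13: min(6,11)*11=66 best=78, l++
l=3 r=13: min(20,11)*10=110 best=110 *, r--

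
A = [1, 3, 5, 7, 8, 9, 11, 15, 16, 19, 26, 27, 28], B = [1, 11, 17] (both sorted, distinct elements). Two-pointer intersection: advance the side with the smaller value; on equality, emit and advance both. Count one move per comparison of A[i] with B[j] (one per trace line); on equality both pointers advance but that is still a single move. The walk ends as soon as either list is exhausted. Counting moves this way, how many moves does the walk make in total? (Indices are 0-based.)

10 moves

i=0 j=0: 1==1 emit, i++,j++
i=1 j=1: 3<11, i++
i=2 j=1: 5<11, i++
i=3 j=1: 7<11, i++
i=4 j=1: 8<11, i++
i=5 j=1: 9<11, i++
i=6 j=1: 11==11 emit, i++,j++
i=7 j=2: 15<17, i++
i=8 j=2: 16<17, i++
i=9 j=2: 19>17, j++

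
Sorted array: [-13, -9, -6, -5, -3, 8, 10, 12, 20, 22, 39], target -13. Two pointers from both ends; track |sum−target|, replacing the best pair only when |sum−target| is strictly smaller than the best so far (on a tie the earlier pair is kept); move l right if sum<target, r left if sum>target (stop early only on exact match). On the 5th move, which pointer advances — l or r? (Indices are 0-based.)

r

[0,10] -13+39=26 d=39 * → r--
[0,9] -13+22=9 d=22 * → r--
[0,8] -13+20=7 d=20 * → r--
[0,7] -13+12=-1 d=12 * → r--
[0,6] -13+10=-3 d=10 * → r--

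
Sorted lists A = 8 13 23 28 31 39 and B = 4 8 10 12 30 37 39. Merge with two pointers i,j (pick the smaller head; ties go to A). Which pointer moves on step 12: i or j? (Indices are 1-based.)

i

[i=1,j=1] A[i]=8>B[j]=4 take 4 → j++
[i=1,j=2] A[i]=8<=B[j]=8 take 8 → i++
[i=2,j=2] A[i]=13>B[j]=8 take 8 → j++
[i=2,j=3] A[i]=13>B[j]=10 take 10 → j++
[i=2,j=4] A[i]=13>B[j]=12 take 12 → j++
[i=2,j=5] A[i]=13<=B[j]=30 take 13 → i++
[i=3,j=5] A[i]=23<=B[j]=30 take 23 → i++
[i=4,j=5] A[i]=28<=B[j]=30 take 28 → i++
[i=5,j=5] A[i]=31>B[j]=30 take 30 → j++
[i=5,j=6] A[i]=31<=B[j]=37 take 31 → i++
[i=6,j=6] A[i]=39>B[j]=37 take 37 → j++
[i=6,j=7] A[i]=39<=B[j]=39 take 39 → i++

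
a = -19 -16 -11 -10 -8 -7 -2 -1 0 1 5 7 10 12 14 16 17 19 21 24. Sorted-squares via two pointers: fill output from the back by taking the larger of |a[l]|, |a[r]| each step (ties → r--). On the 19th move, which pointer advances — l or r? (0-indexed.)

l

l=0 r=19: |-19|<=|24| out[19]=576, r--
l=0 r=18: |-19|<=|21| out[18]=441, r--
l=0 r=17: |-19|<=|19| out[17]=361, r--
l=0 r=16: |-19|>|17| out[16]=361, l++
l=1 r=16: |-16|<=|17| out[15]=289, r--
l=1 r=15: |-16|<=|16| out[14]=256, r--
l=1 r=14: |-16|>|14| out[13]=256, l++
l=2 r=14: |-11|<=|14| out[12]=196, r--
l=2 r=13: |-11|<=|12| out[11]=144, r--
l=2 r=12: |-11|>|10| out[10]=121, l++
l=3 r=12: |-10|<=|10| out[9]=100, r--
l=3 r=11: |-10|>|7| out[8]=100, l++
l=4 r=11: |-8|>|7| out[7]=64, l++
l=5 r=11: |-7|<=|7| out[6]=49, r--
l=5 r=10: |-7|>|5| out[5]=49, l++
l=6 r=10: |-2|<=|5| out[4]=25, r--
l=6 r=9: |-2|>|1| out[3]=4, l++
l=7 r=9: |-1|<=|1| out[2]=1, r--
l=7 r=8: |-1|>|0| out[1]=1, l++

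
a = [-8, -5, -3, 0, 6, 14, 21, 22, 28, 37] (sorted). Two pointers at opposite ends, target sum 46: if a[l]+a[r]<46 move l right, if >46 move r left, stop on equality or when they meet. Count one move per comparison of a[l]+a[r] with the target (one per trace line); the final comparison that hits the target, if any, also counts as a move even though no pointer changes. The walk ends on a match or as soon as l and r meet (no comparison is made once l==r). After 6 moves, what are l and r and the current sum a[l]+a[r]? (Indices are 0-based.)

l=5, r=8, sum=42

[0,9] -8+37=29 <46 → l++
[1,9] -5+37=32 <46 → l++
[2,9] -3+37=34 <46 → l++
[3,9] 0+37=37 <46 → l++
[4,9] 6+37=43 <46 → l++
[5,9] 14+37=51 >46 → r--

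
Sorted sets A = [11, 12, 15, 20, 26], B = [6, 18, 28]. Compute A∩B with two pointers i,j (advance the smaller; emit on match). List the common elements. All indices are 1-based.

intersection = []

i=1 j=1: 11>6, j++
i=1 j=2: 11<18, i++
i=2 j=2: 12<18, i++
i=3 j=2: 15<18, i++
i=4 j=2: 20>18, j++
i=4 j=3: 20<28, i++
i=5 j=3: 26<28, i++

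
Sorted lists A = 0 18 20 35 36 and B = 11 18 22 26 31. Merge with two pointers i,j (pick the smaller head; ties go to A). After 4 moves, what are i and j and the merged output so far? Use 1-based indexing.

i=1 j=1: A[i]=0<=B[j]=11 take 0, i++
i=2 j=1: A[i]=18>B[j]=11 take 11, j++
i=2 j=2: A[i]=18<=B[j]=18 take 18, i++
i=3 j=2: A[i]=20>B[j]=18 take 18, j++

i=3, j=3, merged so far=[0, 11, 18, 18]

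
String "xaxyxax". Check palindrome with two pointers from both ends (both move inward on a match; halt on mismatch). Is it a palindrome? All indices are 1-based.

palindrome

l=1 r=7: 'x'=='x', l++,r--
l=2 r=6: 'a'=='a', l++,r--
l=3 r=5: 'x'=='x', l++,r--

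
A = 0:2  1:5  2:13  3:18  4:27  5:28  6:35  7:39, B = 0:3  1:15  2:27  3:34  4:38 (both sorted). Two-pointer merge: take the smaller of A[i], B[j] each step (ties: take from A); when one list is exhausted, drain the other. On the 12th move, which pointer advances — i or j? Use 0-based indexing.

j

[i=0,j=0] A[i]=2<=B[j]=3 take 2 → i++
[i=1,j=0] A[i]=5>B[j]=3 take 3 → j++
[i=1,j=1] A[i]=5<=B[j]=15 take 5 → i++
[i=2,j=1] A[i]=13<=B[j]=15 take 13 → i++
[i=3,j=1] A[i]=18>B[j]=15 take 15 → j++
[i=3,j=2] A[i]=18<=B[j]=27 take 18 → i++
[i=4,j=2] A[i]=27<=B[j]=27 take 27 → i++
[i=5,j=2] A[i]=28>B[j]=27 take 27 → j++
[i=5,j=3] A[i]=28<=B[j]=34 take 28 → i++
[i=6,j=3] A[i]=35>B[j]=34 take 34 → j++
[i=6,j=4] A[i]=35<=B[j]=38 take 35 → i++
[i=7,j=4] A[i]=39>B[j]=38 take 38 → j++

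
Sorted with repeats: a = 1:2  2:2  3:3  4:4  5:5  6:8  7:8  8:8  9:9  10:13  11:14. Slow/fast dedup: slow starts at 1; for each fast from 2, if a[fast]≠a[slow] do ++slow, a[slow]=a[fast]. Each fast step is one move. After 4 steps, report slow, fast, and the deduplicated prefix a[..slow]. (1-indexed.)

slow=1 fast=2: a[fast]=2=a[slow] dup, fast++
slow=1 fast=3: a[fast]=3≠a[slow]=2 write a[2]=3, slow++,fast++
slow=2 fast=4: a[fast]=4≠a[slow]=3 write a[3]=4, slow++,fast++
slow=3 fast=5: a[fast]=5≠a[slow]=4 write a[4]=5, slow++,fast++

slow=4, fast=6, prefix=[2, 3, 4, 5]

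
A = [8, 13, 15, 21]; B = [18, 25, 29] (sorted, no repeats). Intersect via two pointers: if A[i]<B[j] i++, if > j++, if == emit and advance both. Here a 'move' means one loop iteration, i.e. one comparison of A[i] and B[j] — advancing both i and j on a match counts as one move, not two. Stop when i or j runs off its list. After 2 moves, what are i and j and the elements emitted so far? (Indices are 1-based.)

i=1 j=1: 8<18, i++
i=2 j=1: 13<18, i++

i=3, j=1, emitted=[]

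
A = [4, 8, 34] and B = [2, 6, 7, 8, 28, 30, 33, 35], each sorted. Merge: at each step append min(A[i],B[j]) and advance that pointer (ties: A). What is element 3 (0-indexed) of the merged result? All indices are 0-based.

merged[3] = 7

[i=0,j=0] A[i]=4>B[j]=2 take 2 → j++
[i=0,j=1] A[i]=4<=B[j]=6 take 4 → i++
[i=1,j=1] A[i]=8>B[j]=6 take 6 → j++
[i=1,j=2] A[i]=8>B[j]=7 take 7 → j++
[i=1,j=3] A[i]=8<=B[j]=8 take 8 → i++
[i=2,j=3] A[i]=34>B[j]=8 take 8 → j++
[i=2,j=4] A[i]=34>B[j]=28 take 28 → j++
[i=2,j=5] A[i]=34>B[j]=30 take 30 → j++
[i=2,j=6] A[i]=34>B[j]=33 take 33 → j++
[i=2,j=7] A[i]=34<=B[j]=35 take 34 → i++
[i=3,j=7] A done, take B[j]=35 → j++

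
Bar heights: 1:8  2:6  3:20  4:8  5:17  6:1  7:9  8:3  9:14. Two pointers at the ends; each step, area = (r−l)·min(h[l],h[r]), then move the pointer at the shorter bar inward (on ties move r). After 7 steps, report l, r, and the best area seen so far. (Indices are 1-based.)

l=3, r=4, best area=84

l=1 r=9: min(8,14)*8=64 best=64 *, l++
l=2 r=9: min(6,14)*7=42 best=64, l++
l=3 r=9: min(20,14)*6=84 best=84 *, r--
l=3 r=8: min(20,3)*5=15 best=84, r--
l=3 r=7: min(20,9)*4=36 best=84, r--
l=3 r=6: min(20,1)*3=3 best=84, r--
l=3 r=5: min(20,17)*2=34 best=84, r--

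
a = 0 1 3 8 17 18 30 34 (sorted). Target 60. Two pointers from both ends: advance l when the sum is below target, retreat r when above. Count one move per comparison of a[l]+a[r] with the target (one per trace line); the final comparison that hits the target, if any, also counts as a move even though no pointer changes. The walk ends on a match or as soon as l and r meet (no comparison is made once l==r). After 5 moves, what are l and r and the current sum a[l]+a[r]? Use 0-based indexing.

l=5, r=7, sum=52

[0,7] 0+34=34 <60 → l++
[1,7] 1+34=35 <60 → l++
[2,7] 3+34=37 <60 → l++
[3,7] 8+34=42 <60 → l++
[4,7] 17+34=51 <60 → l++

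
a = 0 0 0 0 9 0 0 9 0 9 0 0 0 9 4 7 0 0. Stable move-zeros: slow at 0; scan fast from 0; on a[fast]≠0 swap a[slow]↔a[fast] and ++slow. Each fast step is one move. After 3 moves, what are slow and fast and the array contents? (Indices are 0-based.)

(s=0,f=0) a[fast]=0 → fast++
(s=0,f=1) a[fast]=0 → fast++
(s=0,f=2) a[fast]=0 → fast++

slow=0, fast=3, a=[0, 0, 0, 0, 9, 0, 0, 9, 0, 9, 0, 0, 0, 9, 4, 7, 0, 0]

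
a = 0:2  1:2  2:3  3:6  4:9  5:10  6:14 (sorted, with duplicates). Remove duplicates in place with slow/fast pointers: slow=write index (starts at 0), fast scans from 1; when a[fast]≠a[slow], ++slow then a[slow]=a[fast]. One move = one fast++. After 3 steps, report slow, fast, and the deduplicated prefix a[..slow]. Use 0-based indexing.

slow=0 fast=1: a[fast]=2=a[slow] dup, fast++
slow=0 fast=2: a[fast]=3≠a[slow]=2 write a[1]=3, slow++,fast++
slow=1 fast=3: a[fast]=6≠a[slow]=3 write a[2]=6, slow++,fast++

slow=2, fast=4, prefix=[2, 3, 6]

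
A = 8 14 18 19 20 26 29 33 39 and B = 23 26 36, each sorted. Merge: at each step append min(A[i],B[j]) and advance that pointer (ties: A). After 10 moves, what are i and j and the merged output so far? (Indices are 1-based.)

i=9, j=3, merged so far=[8, 14, 18, 19, 20, 23, 26, 26, 29, 33]

i=1 j=1: A[i]=8<=B[j]=23 take 8, i++
i=2 j=1: A[i]=14<=B[j]=23 take 14, i++
i=3 j=1: A[i]=18<=B[j]=23 take 18, i++
i=4 j=1: A[i]=19<=B[j]=23 take 19, i++
i=5 j=1: A[i]=20<=B[j]=23 take 20, i++
i=6 j=1: A[i]=26>B[j]=23 take 23, j++
i=6 j=2: A[i]=26<=B[j]=26 take 26, i++
i=7 j=2: A[i]=29>B[j]=26 take 26, j++
i=7 j=3: A[i]=29<=B[j]=36 take 29, i++
i=8 j=3: A[i]=33<=B[j]=36 take 33, i++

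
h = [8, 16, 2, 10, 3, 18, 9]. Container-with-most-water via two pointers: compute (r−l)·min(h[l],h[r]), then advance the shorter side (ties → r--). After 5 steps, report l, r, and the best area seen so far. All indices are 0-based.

l=4, r=5, best area=64

[0,6] min(8,9)*6=48 best=48 * → l++
[1,6] min(16,9)*5=45 best=48 → r--
[1,5] min(16,18)*4=64 best=64 * → l++
[2,5] min(2,18)*3=6 best=64 → l++
[3,5] min(10,18)*2=20 best=64 → l++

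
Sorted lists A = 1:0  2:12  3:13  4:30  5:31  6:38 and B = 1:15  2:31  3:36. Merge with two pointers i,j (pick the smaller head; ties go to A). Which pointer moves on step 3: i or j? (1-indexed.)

i

i=1 j=1: A[i]=0<=B[j]=15 take 0, i++
i=2 j=1: A[i]=12<=B[j]=15 take 12, i++
i=3 j=1: A[i]=13<=B[j]=15 take 13, i++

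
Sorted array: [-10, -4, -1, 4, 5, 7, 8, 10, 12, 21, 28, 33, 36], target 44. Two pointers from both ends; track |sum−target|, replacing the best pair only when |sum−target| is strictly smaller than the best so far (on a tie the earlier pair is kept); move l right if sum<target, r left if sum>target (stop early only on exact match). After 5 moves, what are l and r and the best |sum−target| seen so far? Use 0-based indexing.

l=0 r=12: -10+36=26 d=18 *, l++
l=1 r=12: -4+36=32 d=12 *, l++
l=2 r=12: -1+36=35 d=9 *, l++
l=3 r=12: 4+36=40 d=4 *, l++
l=4 r=12: 5+36=41 d=3 *, l++

l=5, r=12, best |Δ|=3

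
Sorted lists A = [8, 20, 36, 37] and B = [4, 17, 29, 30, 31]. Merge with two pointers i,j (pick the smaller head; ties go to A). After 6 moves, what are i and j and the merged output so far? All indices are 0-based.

i=0 j=0: A[i]=8>B[j]=4 take 4, j++
i=0 j=1: A[i]=8<=B[j]=17 take 8, i++
i=1 j=1: A[i]=20>B[j]=17 take 17, j++
i=1 j=2: A[i]=20<=B[j]=29 take 20, i++
i=2 j=2: A[i]=36>B[j]=29 take 29, j++
i=2 j=3: A[i]=36>B[j]=30 take 30, j++

i=2, j=4, merged so far=[4, 8, 17, 20, 29, 30]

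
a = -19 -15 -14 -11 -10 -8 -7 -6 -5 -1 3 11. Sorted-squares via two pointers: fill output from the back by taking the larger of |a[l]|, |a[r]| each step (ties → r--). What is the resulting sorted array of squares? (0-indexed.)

l=0 r=11: |-19|>|11| out[11]=361, l++
l=1 r=11: |-15|>|11| out[10]=225, l++
l=2 r=11: |-14|>|11| out[9]=196, l++
l=3 r=11: |-11|<=|11| out[8]=121, r--
l=3 r=10: |-11|>|3| out[7]=121, l++
l=4 r=10: |-10|>|3| out[6]=100, l++
l=5 r=10: |-8|>|3| out[5]=64, l++
l=6 r=10: |-7|>|3| out[4]=49, l++
l=7 r=10: |-6|>|3| out[3]=36, l++
l=8 r=10: |-5|>|3| out[2]=25, l++
l=9 r=10: |-1|<=|3| out[1]=9, r--
l=9 r=9: |-1|<=|-1| out[0]=1, r--

[1, 9, 25, 36, 49, 64, 100, 121, 121, 196, 225, 361]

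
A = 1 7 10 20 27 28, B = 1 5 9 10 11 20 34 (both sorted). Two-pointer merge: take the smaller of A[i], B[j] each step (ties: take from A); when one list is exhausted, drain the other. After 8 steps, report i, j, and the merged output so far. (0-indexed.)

[i=0,j=0] A[i]=1<=B[j]=1 take 1 → i++
[i=1,j=0] A[i]=7>B[j]=1 take 1 → j++
[i=1,j=1] A[i]=7>B[j]=5 take 5 → j++
[i=1,j=2] A[i]=7<=B[j]=9 take 7 → i++
[i=2,j=2] A[i]=10>B[j]=9 take 9 → j++
[i=2,j=3] A[i]=10<=B[j]=10 take 10 → i++
[i=3,j=3] A[i]=20>B[j]=10 take 10 → j++
[i=3,j=4] A[i]=20>B[j]=11 take 11 → j++

i=3, j=5, merged so far=[1, 1, 5, 7, 9, 10, 10, 11]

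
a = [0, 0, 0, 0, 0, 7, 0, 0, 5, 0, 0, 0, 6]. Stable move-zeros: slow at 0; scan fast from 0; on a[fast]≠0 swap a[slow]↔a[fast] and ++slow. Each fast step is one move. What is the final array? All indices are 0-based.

slow=0 fast=0: a[fast]=0, fast++
slow=0 fast=1: a[fast]=0, fast++
slow=0 fast=2: a[fast]=0, fast++
slow=0 fast=3: a[fast]=0, fast++
slow=0 fast=4: a[fast]=0, fast++
slow=0 fast=5: a[fast]=7≠0 swap→a[0]=7, slow++,fast++
slow=1 fast=6: a[fast]=0, fast++
slow=1 fast=7: a[fast]=0, fast++
slow=1 fast=8: a[fast]=5≠0 swap→a[1]=5, slow++,fast++
slow=2 fast=9: a[fast]=0, fast++
slow=2 fast=10: a[fast]=0, fast++
slow=2 fast=11: a[fast]=0, fast++
slow=2 fast=12: a[fast]=6≠0 swap→a[2]=6, slow++,fast++

[7, 5, 6, 0, 0, 0, 0, 0, 0, 0, 0, 0, 0]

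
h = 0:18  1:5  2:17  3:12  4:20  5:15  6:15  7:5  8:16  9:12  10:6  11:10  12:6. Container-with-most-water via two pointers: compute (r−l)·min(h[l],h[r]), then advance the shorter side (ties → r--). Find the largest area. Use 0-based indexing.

l=0 r=12: min(18,6)*12=72 best=72 *, r--
l=0 r=11: min(18,10)*11=110 best=110 *, r--
l=0 r=10: min(18,6)*10=60 best=110, r--
l=0 r=9: min(18,12)*9=108 best=110, r--
l=0 r=8: min(18,16)*8=128 best=128 *, r--
l=0 r=7: min(18,5)*7=35 best=128, r--
l=0 r=6: min(18,15)*6=90 best=128, r--
l=0 r=5: min(18,15)*5=75 best=128, r--
l=0 r=4: min(18,20)*4=72 best=128, l++
l=1 r=4: min(5,20)*3=15 best=128, l++
l=2 r=4: min(17,20)*2=34 best=128, l++
l=3 r=4: min(12,20)*1=12 best=128, l++

max area = 128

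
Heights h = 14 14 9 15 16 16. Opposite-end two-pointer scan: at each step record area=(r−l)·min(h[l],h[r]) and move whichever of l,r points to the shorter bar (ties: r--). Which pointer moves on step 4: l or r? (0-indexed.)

l=0 r=5: min(14,16)*5=70 best=70 *, l++
l=1 r=5: min(14,16)*4=56 best=70, l++
l=2 r=5: min(9,16)*3=27 best=70, l++
l=3 r=5: min(15,16)*2=30 best=70, l++

l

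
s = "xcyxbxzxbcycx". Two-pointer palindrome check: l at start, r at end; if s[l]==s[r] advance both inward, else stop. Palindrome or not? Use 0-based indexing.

not a palindrome (mismatch at 3,9)

l=0 r=12: 'x'=='x', l++,r--
l=1 r=11: 'c'=='c', l++,r--
l=2 r=10: 'y'=='y', l++,r--
l=3 r=9: 'x'!='c', stop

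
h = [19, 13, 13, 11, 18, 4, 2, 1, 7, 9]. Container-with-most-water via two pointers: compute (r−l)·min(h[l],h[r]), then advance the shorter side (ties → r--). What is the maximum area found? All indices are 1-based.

max area = 81

l=1 r=10: min(19,9)*9=81 best=81 *, r--
l=1 r=9: min(19,7)*8=56 best=81, r--
l=1 r=8: min(19,1)*7=7 best=81, r--
l=1 r=7: min(19,2)*6=12 best=81, r--
l=1 r=6: min(19,4)*5=20 best=81, r--
l=1 r=5: min(19,18)*4=72 best=81, r--
l=1 r=4: min(19,11)*3=33 best=81, r--
l=1 r=3: min(19,13)*2=26 best=81, r--
l=1 r=2: min(19,13)*1=13 best=81, r--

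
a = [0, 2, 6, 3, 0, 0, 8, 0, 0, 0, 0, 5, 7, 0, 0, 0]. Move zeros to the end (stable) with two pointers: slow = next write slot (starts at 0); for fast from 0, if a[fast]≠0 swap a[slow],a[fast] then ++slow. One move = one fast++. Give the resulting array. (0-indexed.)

slow=0 fast=0: a[fast]=0, fast++
slow=0 fast=1: a[fast]=2≠0 swap→a[0]=2, slow++,fast++
slow=1 fast=2: a[fast]=6≠0 swap→a[1]=6, slow++,fast++
slow=2 fast=3: a[fast]=3≠0 swap→a[2]=3, slow++,fast++
slow=3 fast=4: a[fast]=0, fast++
slow=3 fast=5: a[fast]=0, fast++
slow=3 fast=6: a[fast]=8≠0 swap→a[3]=8, slow++,fast++
slow=4 fast=7: a[fast]=0, fast++
slow=4 fast=8: a[fast]=0, fast++
slow=4 fast=9: a[fast]=0, fast++
slow=4 fast=10: a[fast]=0, fast++
slow=4 fast=11: a[fast]=5≠0 swap→a[4]=5, slow++,fast++
slow=5 fast=12: a[fast]=7≠0 swap→a[5]=7, slow++,fast++
slow=6 fast=13: a[fast]=0, fast++
slow=6 fast=14: a[fast]=0, fast++
slow=6 fast=15: a[fast]=0, fast++

[2, 6, 3, 8, 5, 7, 0, 0, 0, 0, 0, 0, 0, 0, 0, 0]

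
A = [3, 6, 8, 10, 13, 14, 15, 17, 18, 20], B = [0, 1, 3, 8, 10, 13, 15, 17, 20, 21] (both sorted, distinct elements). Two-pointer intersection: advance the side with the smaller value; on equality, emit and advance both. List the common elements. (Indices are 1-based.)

[i=1,j=1] 3>0 → j++
[i=1,j=2] 3>1 → j++
[i=1,j=3] 3==3 emit → i++,j++
[i=2,j=4] 6<8 → i++
[i=3,j=4] 8==8 emit → i++,j++
[i=4,j=5] 10==10 emit → i++,j++
[i=5,j=6] 13==13 emit → i++,j++
[i=6,j=7] 14<15 → i++
[i=7,j=7] 15==15 emit → i++,j++
[i=8,j=8] 17==17 emit → i++,j++
[i=9,j=9] 18<20 → i++
[i=10,j=9] 20==20 emit → i++,j++

intersection = [3, 8, 10, 13, 15, 17, 20]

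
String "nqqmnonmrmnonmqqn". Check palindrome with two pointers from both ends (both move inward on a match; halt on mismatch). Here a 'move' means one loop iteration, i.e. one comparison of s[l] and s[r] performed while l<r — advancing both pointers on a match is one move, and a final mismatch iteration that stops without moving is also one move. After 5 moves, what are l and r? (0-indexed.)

[0,16] 'n'=='n' → l++,r--
[1,15] 'q'=='q' → l++,r--
[2,14] 'q'=='q' → l++,r--
[3,13] 'm'=='m' → l++,r--
[4,12] 'n'=='n' → l++,r--

l=5, r=11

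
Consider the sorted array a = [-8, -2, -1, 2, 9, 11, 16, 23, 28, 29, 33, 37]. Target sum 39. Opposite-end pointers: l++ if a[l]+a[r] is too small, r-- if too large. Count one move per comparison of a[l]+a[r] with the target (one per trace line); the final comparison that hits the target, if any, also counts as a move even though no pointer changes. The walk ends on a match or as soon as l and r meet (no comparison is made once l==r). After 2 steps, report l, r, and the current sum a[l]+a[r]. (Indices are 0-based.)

l=2, r=11, sum=36

[0,11] -8+37=29 <39 → l++
[1,11] -2+37=35 <39 → l++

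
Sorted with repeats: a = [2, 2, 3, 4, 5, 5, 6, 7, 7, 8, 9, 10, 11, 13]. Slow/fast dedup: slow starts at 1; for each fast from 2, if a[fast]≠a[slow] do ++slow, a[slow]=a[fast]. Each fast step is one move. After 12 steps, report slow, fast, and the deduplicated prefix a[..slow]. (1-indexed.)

(s=1,f=2) a[fast]=2=a[slow] dup → fast++
(s=1,f=3) a[fast]=3≠a[slow]=2 write a[2]=3 → slow++,fast++
(s=2,f=4) a[fast]=4≠a[slow]=3 write a[3]=4 → slow++,fast++
(s=3,f=5) a[fast]=5≠a[slow]=4 write a[4]=5 → slow++,fast++
(s=4,f=6) a[fast]=5=a[slow] dup → fast++
(s=4,f=7) a[fast]=6≠a[slow]=5 write a[5]=6 → slow++,fast++
(s=5,f=8) a[fast]=7≠a[slow]=6 write a[6]=7 → slow++,fast++
(s=6,f=9) a[fast]=7=a[slow] dup → fast++
(s=6,f=10) a[fast]=8≠a[slow]=7 write a[7]=8 → slow++,fast++
(s=7,f=11) a[fast]=9≠a[slow]=8 write a[8]=9 → slow++,fast++
(s=8,f=12) a[fast]=10≠a[slow]=9 write a[9]=10 → slow++,fast++
(s=9,f=13) a[fast]=11≠a[slow]=10 write a[10]=11 → slow++,fast++

slow=10, fast=14, prefix=[2, 3, 4, 5, 6, 7, 8, 9, 10, 11]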